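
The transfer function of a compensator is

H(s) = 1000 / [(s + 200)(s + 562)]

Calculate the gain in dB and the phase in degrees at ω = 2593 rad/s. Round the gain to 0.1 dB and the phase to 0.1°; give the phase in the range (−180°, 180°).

-76.8 dB, -163.4°

At s = jω = j2593:
pole (s+200): 200 + j2593 → |·| = √(200²+2593²) = √6763649 ≈ 2600.7, ∠ = arctan(2593/200) ≈ 85.59°
pole (s+562): 562 + j2593 → |·| = √(562²+2593²) = √7039493 ≈ 2653.2, ∠ = arctan(2593/562) ≈ 77.77°
|H| = 1000 / 6.9002e+06 ≈ 0.00014492
Gain = 20 log₁₀(0.00014492) ≈ -76.78 dB
∠H = 0.00° − 163.36° = -163.36°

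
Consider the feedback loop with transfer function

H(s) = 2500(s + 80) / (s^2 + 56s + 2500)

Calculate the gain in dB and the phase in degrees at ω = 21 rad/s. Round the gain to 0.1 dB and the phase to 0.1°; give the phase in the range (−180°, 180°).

38.8 dB, -15.0°

At s = jω = j21:
zero (s+80): 80 + j21 → |·| = √(80²+21²) = √6841 ≈ 82.71, ∠ = arctan(21/80) ≈ 14.71°
quadratic: (j21)² + 56·j21 + 2500 = 2059 + j1176 → |·| ≈ 2371.2, ∠ ≈ 29.73°
|H| = 2500 · 82.71 / 2371.2 ≈ 87.203
Gain = 20 log₁₀(87.203) ≈ 38.81 dB
∠H = 14.71° − 29.73° = -15.02°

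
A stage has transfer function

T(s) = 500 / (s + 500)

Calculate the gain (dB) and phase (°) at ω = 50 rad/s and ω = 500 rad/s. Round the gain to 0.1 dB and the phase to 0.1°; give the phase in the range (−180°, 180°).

Substitute s = j50:
Numerator: 500 = 500 + j0
Denominator: (j50) + 500 = 500 + j50
|N| = √(500² + 0²) ≈ 500, ∠N ≈ 0.00°
|D| = √(500² + 50²) ≈ 502.49, ∠D ≈ 5.71°
|T| = 500 / 502.49 ≈ 0.99504
Gain = 20 log₁₀(0.99504) ≈ -0.04 dB
∠T = 0.00° − 5.71° = -5.71°

Substitute s = j500:
Numerator: 500 = 500 + j0
Denominator: (j500) + 500 = 500 + j500
|N| = √(500² + 0²) ≈ 500, ∠N ≈ 0.00°
|D| = √(500² + 500²) ≈ 707.11, ∠D ≈ 45.00°
|T| = 500 / 707.11 ≈ 0.7071
Gain = 20 log₁₀(0.7071) ≈ -3.01 dB
∠T = 0.00° − 45.00° = -45.00°

ω = 50: -0.0 dB, -5.7°; ω = 500: -3.0 dB, -45.0°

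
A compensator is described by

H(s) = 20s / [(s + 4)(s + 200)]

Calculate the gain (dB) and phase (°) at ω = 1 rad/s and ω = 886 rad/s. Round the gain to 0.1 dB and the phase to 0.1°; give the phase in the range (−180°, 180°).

At s = jω = j1:
zero at origin: s = j1 → |·| = 1, ∠ = 90.00°
pole (s+4): 4 + j1 → |·| = √(4²+1²) = √17 ≈ 4.1231, ∠ = arctan(1/4) ≈ 14.04°
pole (s+200): 200 + j1 → |·| = √(200²+1²) = √40001 ≈ 200, ∠ = arctan(1/200) ≈ 0.29°
|H| = 20 · 1 / 824.62 ≈ 0.024254
Gain = 20 log₁₀(0.024254) ≈ -32.30 dB
∠H = 90.00° − 14.33° = 75.67°

At s = jω = j886:
zero at origin: s = j886 → |·| = 886, ∠ = 90.00°
pole (s+4): 4 + j886 → |·| = √(4²+886²) = √785012 ≈ 886.01, ∠ = arctan(886/4) ≈ 89.74°
pole (s+200): 200 + j886 → |·| = √(200²+886²) = √824996 ≈ 908.29, ∠ = arctan(886/200) ≈ 77.28°
|H| = 20 · 886 / 8.0475e+05 ≈ 0.022019
Gain = 20 log₁₀(0.022019) ≈ -33.14 dB
∠H = 90.00° − 167.02° = -77.02°

ω = 1: -32.3 dB, 75.7°; ω = 886: -33.1 dB, -77.0°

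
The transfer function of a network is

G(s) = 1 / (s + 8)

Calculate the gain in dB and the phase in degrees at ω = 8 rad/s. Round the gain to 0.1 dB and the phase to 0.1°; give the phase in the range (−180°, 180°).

-21.1 dB, -45.0°

At s = jω = j8:
pole (s+8): 8 + j8 → |·| = √(8²+8²) = √128 ≈ 11.314, ∠ = arctan(8/8) ≈ 45.00°
|G| = 1 / 11.314 ≈ 0.088386
Gain = 20 log₁₀(0.088386) ≈ -21.07 dB
∠G = 0.00° − 45.00° = -45.00°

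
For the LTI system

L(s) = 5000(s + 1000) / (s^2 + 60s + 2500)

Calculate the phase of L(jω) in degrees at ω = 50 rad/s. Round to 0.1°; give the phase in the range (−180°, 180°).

-87.1°

At s = jω = j50:
zero (s+1000): 1000 + j50 → |·| = √(1000²+50²) = √1002500 ≈ 1001.2, ∠ = arctan(50/1000) ≈ 2.86°
quadratic: (j50)² + 60·j50 + 2500 = 0 + j3000 → |·| ≈ 3000, ∠ ≈ 90.00°
∠L = 2.86° − 90.00° = -87.14°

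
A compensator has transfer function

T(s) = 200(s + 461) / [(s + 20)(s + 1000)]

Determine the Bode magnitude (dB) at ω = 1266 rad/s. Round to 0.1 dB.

At s = jω = j1266:
zero (s+461): 461 + j1266 → |·| = √(461²+1266²) = √1815277 ≈ 1347.3, ∠ = arctan(1266/461) ≈ 69.99°
pole (s+20): 20 + j1266 → |·| = √(20²+1266²) = √1603156 ≈ 1266.2, ∠ = arctan(1266/20) ≈ 89.09°
pole (s+1000): 1000 + j1266 → |·| = √(1000²+1266²) = √2602756 ≈ 1613.3, ∠ = arctan(1266/1000) ≈ 51.70°
|T| = 200 · 1347.3 / 2.0428e+06 ≈ 0.13191
Gain = 20 log₁₀(0.13191) ≈ -17.59 dB

-17.6 dB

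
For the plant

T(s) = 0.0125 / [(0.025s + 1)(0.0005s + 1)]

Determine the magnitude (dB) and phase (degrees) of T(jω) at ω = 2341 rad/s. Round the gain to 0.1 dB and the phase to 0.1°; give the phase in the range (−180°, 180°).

At ω = 2341 rad/s:
pole (1 + j2341·0.025) = 1 + j58.525 → |·| ≈ 58.534, ∠ ≈ 89.02°
pole (1 + j2341·0.0005) = 1 + j1.1705 → |·| ≈ 1.5395, ∠ ≈ 49.49°
|T| = 0.0125 · 1 / (58.534 · 1.5395) ≈ 0.00013871
Gain = 20 log₁₀(0.00013871) ≈ -77.16 dB
∠T = (0°) − (89.02° + 49.49°) = -138.51°

-77.2 dB, -138.5°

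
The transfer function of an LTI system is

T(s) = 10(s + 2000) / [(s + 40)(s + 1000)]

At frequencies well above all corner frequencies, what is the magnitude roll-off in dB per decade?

Each pole contributes −20 dB/decade at high frequency; each zero contributes +20 dB/decade.
Net: 1 zero(s) − 2 pole(s) → -20 dB/decade.

-20 dB/decade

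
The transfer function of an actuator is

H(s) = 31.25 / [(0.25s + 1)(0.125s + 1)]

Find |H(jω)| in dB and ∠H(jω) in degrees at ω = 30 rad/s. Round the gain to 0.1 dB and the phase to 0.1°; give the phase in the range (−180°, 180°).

0.5 dB, -157.5°

At ω = 30 rad/s:
pole (1 + j30·0.25) = 1 + j7.5 → |·| ≈ 7.5664, ∠ ≈ 82.41°
pole (1 + j30·0.125) = 1 + j3.75 → |·| ≈ 3.881, ∠ ≈ 75.07°
|H| = 31.25 · 1 / (7.5664 · 3.881) ≈ 1.0642
Gain = 20 log₁₀(1.0642) ≈ 0.54 dB
∠H = (0°) − (82.41° + 75.07°) = -157.48°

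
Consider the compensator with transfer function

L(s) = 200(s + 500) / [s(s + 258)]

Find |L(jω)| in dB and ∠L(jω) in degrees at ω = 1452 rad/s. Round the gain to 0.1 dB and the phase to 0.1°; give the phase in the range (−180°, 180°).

At s = jω = j1452:
zero (s+500): 500 + j1452 → |·| = √(500²+1452²) = √2358304 ≈ 1535.7, ∠ = arctan(1452/500) ≈ 71.00°
pole (s+258): 258 + j1452 → |·| = √(258²+1452²) = √2174868 ≈ 1474.7, ∠ = arctan(1452/258) ≈ 79.92°
pole at origin: |s| = 1452, ∠ = 90.00° (in denominator)
|L| = 200 · 1535.7 / 2.1413e+06 ≈ 0.14344
Gain = 20 log₁₀(0.14344) ≈ -16.87 dB
∠L = 71.00° − 169.92° = -98.92°

-16.9 dB, -98.9°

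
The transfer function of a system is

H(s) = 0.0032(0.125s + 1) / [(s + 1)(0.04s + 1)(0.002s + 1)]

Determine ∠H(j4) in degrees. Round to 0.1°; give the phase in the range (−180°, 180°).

-58.9°

At ω = 4 rad/s:
zero (1 + j4·0.125) = 1 + j0.5 → |·| ≈ 1.118, ∠ ≈ 26.57°
pole (1 + j4·1) = 1 + j4 → |·| ≈ 4.1231, ∠ ≈ 75.96°
pole (1 + j4·0.04) = 1 + j0.16 → |·| ≈ 1.0127, ∠ ≈ 9.09°
pole (1 + j4·0.002) = 1 + j0.008 → |·| ≈ 1, ∠ ≈ 0.46°
∠H = (26.57°) − (75.96° + 9.09° + 0.46°) = -58.94°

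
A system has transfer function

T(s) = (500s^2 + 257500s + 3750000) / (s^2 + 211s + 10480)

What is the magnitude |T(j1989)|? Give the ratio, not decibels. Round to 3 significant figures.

514

Substitute s = j1989:
Numerator: 500(j1989)^2 + 257500(j1989) + 3750000 = -1974310500 + j512167500
Denominator: (j1989)^2 + 211(j1989) + 10480 = -3945641 + j419679
|N| = √(1974310500² + 512167500²) ≈ 2.0397e+09, ∠N ≈ 165.46°
|D| = √(3945641² + 419679²) ≈ 3.9679e+06, ∠D ≈ 173.93°
|T| = 2.0397e+09 / 3.9679e+06 ≈ 514.05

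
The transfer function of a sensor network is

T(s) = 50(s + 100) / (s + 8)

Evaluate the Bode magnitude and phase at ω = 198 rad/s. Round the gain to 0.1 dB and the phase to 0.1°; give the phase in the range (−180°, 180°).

35.0 dB, -24.5°

At s = jω = j198:
zero (s+100): 100 + j198 → |·| = √(100²+198²) = √49204 ≈ 221.82, ∠ = arctan(198/100) ≈ 63.20°
pole (s+8): 8 + j198 → |·| = √(8²+198²) = √39268 ≈ 198.16, ∠ = arctan(198/8) ≈ 87.69°
|T| = 50 · 221.82 / 198.16 ≈ 55.97
Gain = 20 log₁₀(55.97) ≈ 34.96 dB
∠T = 63.20° − 87.69° = -24.49°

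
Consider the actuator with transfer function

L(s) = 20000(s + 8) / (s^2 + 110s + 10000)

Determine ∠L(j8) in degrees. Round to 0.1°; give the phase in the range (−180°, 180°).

At s = jω = j8:
zero (s+8): 8 + j8 → |·| = √(8²+8²) = √128 ≈ 11.314, ∠ = arctan(8/8) ≈ 45.00°
quadratic: (j8)² + 110·j8 + 10000 = 9936 + j880 → |·| ≈ 9974.9, ∠ ≈ 5.06°
∠L = 45.00° − 5.06° = 39.94°

39.9°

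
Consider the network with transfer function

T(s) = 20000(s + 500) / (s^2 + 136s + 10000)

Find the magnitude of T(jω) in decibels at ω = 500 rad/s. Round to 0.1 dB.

35.1 dB

At s = jω = j500:
zero (s+500): 500 + j500 → |·| = √(500²+500²) = √500000 ≈ 707.11, ∠ = arctan(500/500) ≈ 45.00°
quadratic: (j500)² + 136·j500 + 10000 = -240000 + j68000 → |·| ≈ 2.4945e+05, ∠ ≈ 164.18°
|T| = 20000 · 707.11 / 2.4945e+05 ≈ 56.694
Gain = 20 log₁₀(56.694) ≈ 35.07 dB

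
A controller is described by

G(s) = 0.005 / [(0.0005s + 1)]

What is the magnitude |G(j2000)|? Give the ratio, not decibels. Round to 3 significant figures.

At ω = 2000 rad/s:
pole (1 + j2000·0.0005) = 1 + j1 → |·| ≈ 1.4142, ∠ ≈ 45.00°
|G| = 0.005 · 1 / (1.4142) ≈ 0.0035356

0.00354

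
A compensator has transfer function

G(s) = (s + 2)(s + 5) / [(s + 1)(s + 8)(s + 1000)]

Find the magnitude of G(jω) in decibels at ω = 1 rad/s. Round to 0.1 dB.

-60.0 dB

At s = jω = j1:
zero (s+2): 2 + j1 → |·| = √(2²+1²) = √5 ≈ 2.2361, ∠ = arctan(1/2) ≈ 26.57°
zero (s+5): 5 + j1 → |·| = √(5²+1²) = √26 ≈ 5.099, ∠ = arctan(1/5) ≈ 11.31°
pole (s+1): 1 + j1 → |·| = √(1²+1²) = √2 ≈ 1.4142, ∠ = arctan(1/1) ≈ 45.00°
pole (s+8): 8 + j1 → |·| = √(8²+1²) = √65 ≈ 8.0623, ∠ = arctan(1/8) ≈ 7.13°
pole (s+1000): 1000 + j1 → |·| = √(1000²+1²) = √1000001 ≈ 1000, ∠ = arctan(1/1000) ≈ 0.06°
|G| = 1 · 11.402 / 11402 ≈ 0.001
Gain = 20 log₁₀(0.001) ≈ -60.00 dB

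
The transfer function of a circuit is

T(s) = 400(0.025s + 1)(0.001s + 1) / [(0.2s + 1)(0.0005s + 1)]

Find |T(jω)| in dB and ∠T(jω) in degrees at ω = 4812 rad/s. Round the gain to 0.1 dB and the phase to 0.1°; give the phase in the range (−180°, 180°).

39.5 dB, 10.4°

At ω = 4812 rad/s:
zero (1 + j4812·0.025) = 1 + j120.3 → |·| ≈ 120.3, ∠ ≈ 89.52°
zero (1 + j4812·0.001) = 1 + j4.812 → |·| ≈ 4.9148, ∠ ≈ 78.26°
pole (1 + j4812·0.2) = 1 + j962.4 → |·| ≈ 962.4, ∠ ≈ 89.94°
pole (1 + j4812·0.0005) = 1 + j2.406 → |·| ≈ 2.6055, ∠ ≈ 67.43°
|T| = 400 · 120.3 · 4.9148 / (962.4 · 2.6055) ≈ 94.316
Gain = 20 log₁₀(94.316) ≈ 39.49 dB
∠T = (89.52° + 78.26°) − (89.94° + 67.43°) = 10.41°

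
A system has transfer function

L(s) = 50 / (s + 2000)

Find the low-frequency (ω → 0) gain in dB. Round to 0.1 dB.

L(0) = 50 / 2000 = 0.025
20 log₁₀(0.025) ≈ -32.04 dB

-32.0 dB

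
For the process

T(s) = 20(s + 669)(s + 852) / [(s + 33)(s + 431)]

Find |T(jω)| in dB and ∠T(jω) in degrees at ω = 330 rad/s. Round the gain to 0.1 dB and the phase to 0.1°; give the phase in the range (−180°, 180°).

At s = jω = j330:
zero (s+669): 669 + j330 → |·| = √(669²+330²) = √556461 ≈ 745.96, ∠ = arctan(330/669) ≈ 26.26°
zero (s+852): 852 + j330 → |·| = √(852²+330²) = √834804 ≈ 913.68, ∠ = arctan(330/852) ≈ 21.17°
pole (s+33): 33 + j330 → |·| = √(33²+330²) = √109989 ≈ 331.65, ∠ = arctan(330/33) ≈ 84.29°
pole (s+431): 431 + j330 → |·| = √(431²+330²) = √294661 ≈ 542.83, ∠ = arctan(330/431) ≈ 37.44°
|T| = 20 · 6.8157e+05 / 1.8003e+05 ≈ 75.717
Gain = 20 log₁₀(75.717) ≈ 37.58 dB
∠T = 47.43° − 121.73° = -74.30°

37.6 dB, -74.3°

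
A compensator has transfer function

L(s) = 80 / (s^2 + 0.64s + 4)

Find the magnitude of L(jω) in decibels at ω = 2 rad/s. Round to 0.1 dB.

35.9 dB

At s = jω = j2:
quadratic: (j2)² + 0.64·j2 + 4 = 0 + j1.28 → |·| ≈ 1.28, ∠ ≈ 90.00°
|L| = 80 / 1.28 ≈ 62.5
Gain = 20 log₁₀(62.5) ≈ 35.92 dB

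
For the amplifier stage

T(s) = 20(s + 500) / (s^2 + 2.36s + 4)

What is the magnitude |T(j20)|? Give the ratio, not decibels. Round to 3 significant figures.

At s = jω = j20:
zero (s+500): 500 + j20 → |·| = √(500²+20²) = √250400 ≈ 500.4, ∠ = arctan(20/500) ≈ 2.29°
quadratic: (j20)² + 2.36·j20 + 4 = -396 + j47.2 → |·| ≈ 398.8, ∠ ≈ 173.20°
|T| = 20 · 500.4 / 398.8 ≈ 25.095

25.1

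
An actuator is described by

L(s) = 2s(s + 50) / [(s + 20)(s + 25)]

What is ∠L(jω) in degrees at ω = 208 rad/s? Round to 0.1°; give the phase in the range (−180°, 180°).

At s = jω = j208:
zero (s+50): 50 + j208 → |·| = √(50²+208²) = √45764 ≈ 213.93, ∠ = arctan(208/50) ≈ 76.48°
zero at origin: s = j208 → |·| = 208, ∠ = 90.00°
pole (s+20): 20 + j208 → |·| = √(20²+208²) = √43664 ≈ 208.96, ∠ = arctan(208/20) ≈ 84.51°
pole (s+25): 25 + j208 → |·| = √(25²+208²) = √43889 ≈ 209.5, ∠ = arctan(208/25) ≈ 83.15°
∠L = 166.48° − 167.66° = -1.18°

-1.2°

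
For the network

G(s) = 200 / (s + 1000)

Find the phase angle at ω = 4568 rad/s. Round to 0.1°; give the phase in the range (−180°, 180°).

-77.7°

At s = jω = j4568:
pole (s+1000): 1000 + j4568 → |·| = √(1000²+4568²) = √21866624 ≈ 4676.2, ∠ = arctan(4568/1000) ≈ 77.65°
∠G = 0.00° − 77.65° = -77.65°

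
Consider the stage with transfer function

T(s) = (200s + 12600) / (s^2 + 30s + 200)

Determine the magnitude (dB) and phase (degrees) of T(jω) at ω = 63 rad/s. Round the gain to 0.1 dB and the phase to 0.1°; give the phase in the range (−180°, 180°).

Substitute s = j63:
Numerator: 200(j63) + 12600 = 12600 + j12600
Denominator: (j63)^2 + 30(j63) + 200 = -3769 + j1890
|N| = √(12600² + 12600²) ≈ 17819, ∠N ≈ 45.00°
|D| = √(3769² + 1890²) ≈ 4216.3, ∠D ≈ 153.37°
|T| = 17819 / 4216.3 ≈ 4.2262
Gain = 20 log₁₀(4.2262) ≈ 12.52 dB
∠T = 45.00° − 153.37° = -108.37°

12.5 dB, -108.4°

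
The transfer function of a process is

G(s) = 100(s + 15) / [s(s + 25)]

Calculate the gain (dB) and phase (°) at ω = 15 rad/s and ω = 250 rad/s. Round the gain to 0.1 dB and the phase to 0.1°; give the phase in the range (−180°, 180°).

At s = jω = j15:
zero (s+15): 15 + j15 → |·| = √(15²+15²) = √450 ≈ 21.213, ∠ = arctan(15/15) ≈ 45.00°
pole (s+25): 25 + j15 → |·| = √(25²+15²) = √850 ≈ 29.155, ∠ = arctan(15/25) ≈ 30.96°
pole at origin: |s| = 15, ∠ = 90.00° (in denominator)
|G| = 100 · 21.213 / 437.33 ≈ 4.8506
Gain = 20 log₁₀(4.8506) ≈ 13.72 dB
∠G = 45.00° − 120.96° = -75.96°

At s = jω = j250:
zero (s+15): 15 + j250 → |·| = √(15²+250²) = √62725 ≈ 250.45, ∠ = arctan(250/15) ≈ 86.57°
pole (s+25): 25 + j250 → |·| = √(25²+250²) = √63125 ≈ 251.25, ∠ = arctan(250/25) ≈ 84.29°
pole at origin: |s| = 250, ∠ = 90.00° (in denominator)
|G| = 100 · 250.45 / 62812 ≈ 0.39873
Gain = 20 log₁₀(0.39873) ≈ -7.99 dB
∠G = 86.57° − 174.29° = -87.72°

ω = 15: 13.7 dB, -76.0°; ω = 250: -8.0 dB, -87.7°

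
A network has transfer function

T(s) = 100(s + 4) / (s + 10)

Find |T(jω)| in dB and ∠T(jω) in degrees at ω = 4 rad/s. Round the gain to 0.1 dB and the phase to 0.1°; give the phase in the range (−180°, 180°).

At s = jω = j4:
zero (s+4): 4 + j4 → |·| = √(4²+4²) = √32 ≈ 5.6569, ∠ = arctan(4/4) ≈ 45.00°
pole (s+10): 10 + j4 → |·| = √(10²+4²) = √116 ≈ 10.77, ∠ = arctan(4/10) ≈ 21.80°
|T| = 100 · 5.6569 / 10.77 ≈ 52.525
Gain = 20 log₁₀(52.525) ≈ 34.41 dB
∠T = 45.00° − 21.80° = 23.20°

34.4 dB, 23.2°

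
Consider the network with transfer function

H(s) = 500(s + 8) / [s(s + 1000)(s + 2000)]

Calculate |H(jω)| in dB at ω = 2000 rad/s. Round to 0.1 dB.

At s = jω = j2000:
zero (s+8): 8 + j2000 → |·| = √(8²+2000²) = √4000064 ≈ 2000, ∠ = arctan(2000/8) ≈ 89.77°
pole (s+1000): 1000 + j2000 → |·| = √(1000²+2000²) = √5000000 ≈ 2236.1, ∠ = arctan(2000/1000) ≈ 63.43°
pole (s+2000): 2000 + j2000 → |·| = √(2000²+2000²) = √8000000 ≈ 2828.4, ∠ = arctan(2000/2000) ≈ 45.00°
pole at origin: |s| = 2000, ∠ = 90.00° (in denominator)
|H| = 500 · 2000 / 1.2649e+10 ≈ 7.9058e-05
Gain = 20 log₁₀(7.9058e-05) ≈ -82.04 dB

-82.0 dB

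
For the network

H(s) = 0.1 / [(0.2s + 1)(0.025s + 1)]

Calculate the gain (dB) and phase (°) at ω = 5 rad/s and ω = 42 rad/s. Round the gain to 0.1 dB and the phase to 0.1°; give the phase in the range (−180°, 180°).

At ω = 5 rad/s:
pole (1 + j5·0.2) = 1 + j1 → |·| ≈ 1.4142, ∠ ≈ 45.00°
pole (1 + j5·0.025) = 1 + j0.125 → |·| ≈ 1.0078, ∠ ≈ 7.13°
|H| = 0.1 · 1 / (1.4142 · 1.0078) ≈ 0.070164
Gain = 20 log₁₀(0.070164) ≈ -23.08 dB
∠H = (0°) − (45.00° + 7.13°) = -52.13°

At ω = 42 rad/s:
pole (1 + j42·0.2) = 1 + j8.4 → |·| ≈ 8.4593, ∠ ≈ 83.21°
pole (1 + j42·0.025) = 1 + j1.05 → |·| ≈ 1.45, ∠ ≈ 46.40°
|H| = 0.1 · 1 / (8.4593 · 1.45) ≈ 0.0081526
Gain = 20 log₁₀(0.0081526) ≈ -41.77 dB
∠H = (0°) − (83.21° + 46.40°) = -129.61°

ω = 5: -23.1 dB, -52.1°; ω = 42: -41.8 dB, -129.6°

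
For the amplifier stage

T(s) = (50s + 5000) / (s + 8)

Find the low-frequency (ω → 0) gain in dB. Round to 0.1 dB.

55.9 dB

T(0) = 5000 / 8 = 625
20 log₁₀(625) ≈ 55.92 dB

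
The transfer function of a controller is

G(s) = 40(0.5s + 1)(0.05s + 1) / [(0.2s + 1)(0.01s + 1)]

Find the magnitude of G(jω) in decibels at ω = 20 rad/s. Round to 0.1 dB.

42.6 dB

At ω = 20 rad/s:
zero (1 + j20·0.5) = 1 + j10 → |·| ≈ 10.05, ∠ ≈ 84.29°
zero (1 + j20·0.05) = 1 + j1 → |·| ≈ 1.4142, ∠ ≈ 45.00°
pole (1 + j20·0.2) = 1 + j4 → |·| ≈ 4.1231, ∠ ≈ 75.96°
pole (1 + j20·0.01) = 1 + j0.2 → |·| ≈ 1.0198, ∠ ≈ 11.31°
|G| = 40 · 10.05 · 1.4142 / (4.1231 · 1.0198) ≈ 135.21
Gain = 20 log₁₀(135.21) ≈ 42.62 dB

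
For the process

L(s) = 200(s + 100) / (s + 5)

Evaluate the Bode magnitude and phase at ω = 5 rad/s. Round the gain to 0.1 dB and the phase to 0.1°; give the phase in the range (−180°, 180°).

At s = jω = j5:
zero (s+100): 100 + j5 → |·| = √(100²+5²) = √10025 ≈ 100.12, ∠ = arctan(5/100) ≈ 2.86°
pole (s+5): 5 + j5 → |·| = √(5²+5²) = √50 ≈ 7.0711, ∠ = arctan(5/5) ≈ 45.00°
|L| = 200 · 100.12 / 7.0711 ≈ 2831.8
Gain = 20 log₁₀(2831.8) ≈ 69.04 dB
∠L = 2.86° − 45.00° = -42.14°

69.0 dB, -42.1°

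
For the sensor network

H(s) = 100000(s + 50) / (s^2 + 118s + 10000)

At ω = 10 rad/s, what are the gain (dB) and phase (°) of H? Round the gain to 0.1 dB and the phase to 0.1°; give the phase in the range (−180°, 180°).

At s = jω = j10:
zero (s+50): 50 + j10 → |·| = √(50²+10²) = √2600 ≈ 50.99, ∠ = arctan(10/50) ≈ 11.31°
quadratic: (j10)² + 118·j10 + 10000 = 9900 + j1180 → |·| ≈ 9970.1, ∠ ≈ 6.80°
|H| = 100000 · 50.99 / 9970.1 ≈ 511.43
Gain = 20 log₁₀(511.43) ≈ 54.18 dB
∠H = 11.31° − 6.80° = 4.51°

54.2 dB, 4.5°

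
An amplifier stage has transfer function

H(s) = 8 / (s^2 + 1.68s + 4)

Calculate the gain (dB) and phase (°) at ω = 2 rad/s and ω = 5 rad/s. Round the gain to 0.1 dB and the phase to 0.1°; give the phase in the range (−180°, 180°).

ω = 2: 7.5 dB, -90.0°; ω = 5: -9.0 dB, -158.2°

At s = jω = j2:
quadratic: (j2)² + 1.68·j2 + 4 = 0 + j3.36 → |·| ≈ 3.36, ∠ ≈ 90.00°
|H| = 8 / 3.36 ≈ 2.381
Gain = 20 log₁₀(2.381) ≈ 7.54 dB
∠H = 0.00° − 90.00° = -90.00°

At s = jω = j5:
quadratic: (j5)² + 1.68·j5 + 4 = -21 + j8.4 → |·| ≈ 22.618, ∠ ≈ 158.20°
|H| = 8 / 22.618 ≈ 0.3537
Gain = 20 log₁₀(0.3537) ≈ -9.03 dB
∠H = 0.00° − 158.20° = -158.20°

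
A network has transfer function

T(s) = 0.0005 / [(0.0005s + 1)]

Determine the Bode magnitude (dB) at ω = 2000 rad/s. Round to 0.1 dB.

At ω = 2000 rad/s:
pole (1 + j2000·0.0005) = 1 + j1 → |·| ≈ 1.4142, ∠ ≈ 45.00°
|T| = 0.0005 · 1 / (1.4142) ≈ 0.00035356
Gain = 20 log₁₀(0.00035356) ≈ -69.03 dB

-69.0 dB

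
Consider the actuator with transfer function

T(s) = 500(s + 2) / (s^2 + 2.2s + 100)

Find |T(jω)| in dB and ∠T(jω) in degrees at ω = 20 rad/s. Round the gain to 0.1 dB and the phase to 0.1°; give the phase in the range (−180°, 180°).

At s = jω = j20:
zero (s+2): 2 + j20 → |·| = √(2²+20²) = √404 ≈ 20.1, ∠ = arctan(20/2) ≈ 84.29°
quadratic: (j20)² + 2.2·j20 + 100 = -300 + j44 → |·| ≈ 303.21, ∠ ≈ 171.66°
|T| = 500 · 20.1 / 303.21 ≈ 33.145
Gain = 20 log₁₀(33.145) ≈ 30.41 dB
∠T = 84.29° − 171.66° = -87.37°

30.4 dB, -87.4°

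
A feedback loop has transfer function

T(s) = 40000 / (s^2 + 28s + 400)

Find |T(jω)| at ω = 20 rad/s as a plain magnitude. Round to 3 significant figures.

At s = jω = j20:
quadratic: (j20)² + 28·j20 + 400 = 0 + j560 → |·| ≈ 560, ∠ ≈ 90.00°
|T| = 40000 / 560 ≈ 71.429

71.4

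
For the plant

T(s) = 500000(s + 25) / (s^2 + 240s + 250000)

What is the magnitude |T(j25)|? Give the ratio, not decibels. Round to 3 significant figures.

At s = jω = j25:
zero (s+25): 25 + j25 → |·| = √(25²+25²) = √1250 ≈ 35.355, ∠ = arctan(25/25) ≈ 45.00°
quadratic: (j25)² + 240·j25 + 250000 = 249375 + j6000 → |·| ≈ 2.4945e+05, ∠ ≈ 1.38°
|T| = 500000 · 35.355 / 2.4945e+05 ≈ 70.866

70.9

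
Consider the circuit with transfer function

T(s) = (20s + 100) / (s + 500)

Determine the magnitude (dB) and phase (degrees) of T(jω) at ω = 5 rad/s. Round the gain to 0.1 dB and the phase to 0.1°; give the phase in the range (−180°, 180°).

Substitute s = j5:
Numerator: 20(j5) + 100 = 100 + j100
Denominator: (j5) + 500 = 500 + j5
|N| = √(100² + 100²) ≈ 141.42, ∠N ≈ 45.00°
|D| = √(500² + 5²) ≈ 500.02, ∠D ≈ 0.57°
|T| = 141.42 / 500.02 ≈ 0.28283
Gain = 20 log₁₀(0.28283) ≈ -10.97 dB
∠T = 45.00° − 0.57° = 44.43°

-11.0 dB, 44.4°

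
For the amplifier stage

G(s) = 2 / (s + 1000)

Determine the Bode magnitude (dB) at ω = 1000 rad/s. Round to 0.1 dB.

At s = jω = j1000:
pole (s+1000): 1000 + j1000 → |·| = √(1000²+1000²) = √2000000 ≈ 1414.2, ∠ = arctan(1000/1000) ≈ 45.00°
|G| = 2 / 1414.2 ≈ 0.0014142
Gain = 20 log₁₀(0.0014142) ≈ -56.99 dB

-57.0 dB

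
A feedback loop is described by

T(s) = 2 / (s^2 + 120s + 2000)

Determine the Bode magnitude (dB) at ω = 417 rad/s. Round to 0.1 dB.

Substitute s = j417:
Numerator: 2 = 2 + j0
Denominator: (j417)^2 + 120(j417) + 2000 = -171889 + j50040
|N| = √(2² + 0²) ≈ 2, ∠N ≈ 0.00°
|D| = √(171889² + 50040²) ≈ 1.7902e+05, ∠D ≈ 163.77°
|T| = 2 / 1.7902e+05 ≈ 1.1172e-05
Gain = 20 log₁₀(1.1172e-05) ≈ -99.04 dB

-99.0 dB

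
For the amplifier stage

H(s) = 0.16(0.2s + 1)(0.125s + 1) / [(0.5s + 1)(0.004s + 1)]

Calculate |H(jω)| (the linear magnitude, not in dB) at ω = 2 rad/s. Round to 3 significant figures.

0.126

At ω = 2 rad/s:
zero (1 + j2·0.2) = 1 + j0.4 → |·| ≈ 1.077, ∠ ≈ 21.80°
zero (1 + j2·0.125) = 1 + j0.25 → |·| ≈ 1.0308, ∠ ≈ 14.04°
pole (1 + j2·0.5) = 1 + j1 → |·| ≈ 1.4142, ∠ ≈ 45.00°
pole (1 + j2·0.004) = 1 + j0.008 → |·| ≈ 1, ∠ ≈ 0.46°
|H| = 0.16 · 1.077 · 1.0308 / (1.4142 · 1) ≈ 0.1256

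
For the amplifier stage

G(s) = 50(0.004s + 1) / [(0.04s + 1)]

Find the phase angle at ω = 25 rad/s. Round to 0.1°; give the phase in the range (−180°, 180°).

At ω = 25 rad/s:
zero (1 + j25·0.004) = 1 + j0.1 → |·| ≈ 1.005, ∠ ≈ 5.71°
pole (1 + j25·0.04) = 1 + j1 → |·| ≈ 1.4142, ∠ ≈ 45.00°
∠G = (5.71°) − (45.00°) = -39.29°

-39.3°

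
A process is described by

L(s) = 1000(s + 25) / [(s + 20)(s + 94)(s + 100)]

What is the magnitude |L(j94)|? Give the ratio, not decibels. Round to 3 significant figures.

0.0555

At s = jω = j94:
zero (s+25): 25 + j94 → |·| = √(25²+94²) = √9461 ≈ 97.268, ∠ = arctan(94/25) ≈ 75.11°
pole (s+20): 20 + j94 → |·| = √(20²+94²) = √9236 ≈ 96.104, ∠ = arctan(94/20) ≈ 77.99°
pole (s+94): 94 + j94 → |·| = √(94²+94²) = √17672 ≈ 132.94, ∠ = arctan(94/94) ≈ 45.00°
pole (s+100): 100 + j94 → |·| = √(100²+94²) = √18836 ≈ 137.24, ∠ = arctan(94/100) ≈ 43.23°
|L| = 1000 · 97.268 / 1.7534e+06 ≈ 0.055474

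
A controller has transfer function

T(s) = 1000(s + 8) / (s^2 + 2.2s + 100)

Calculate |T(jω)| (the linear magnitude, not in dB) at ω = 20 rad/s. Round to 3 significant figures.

At s = jω = j20:
zero (s+8): 8 + j20 → |·| = √(8²+20²) = √464 ≈ 21.541, ∠ = arctan(20/8) ≈ 68.20°
quadratic: (j20)² + 2.2·j20 + 100 = -300 + j44 → |·| ≈ 303.21, ∠ ≈ 171.66°
|T| = 1000 · 21.541 / 303.21 ≈ 71.043

71.0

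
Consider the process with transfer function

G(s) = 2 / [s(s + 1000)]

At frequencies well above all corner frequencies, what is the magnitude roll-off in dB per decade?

Each pole contributes −20 dB/decade at high frequency; each zero contributes +20 dB/decade.
Net: 0 zero(s) − 2 pole(s) → -40 dB/decade.

-40 dB/decade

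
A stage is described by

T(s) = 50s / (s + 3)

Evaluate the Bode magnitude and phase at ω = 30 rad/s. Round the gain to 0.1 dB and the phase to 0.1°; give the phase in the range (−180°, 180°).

33.9 dB, 5.7°

At s = jω = j30:
zero at origin: s = j30 → |·| = 30, ∠ = 90.00°
pole (s+3): 3 + j30 → |·| = √(3²+30²) = √909 ≈ 30.15, ∠ = arctan(30/3) ≈ 84.29°
|T| = 50 · 30 / 30.15 ≈ 49.751
Gain = 20 log₁₀(49.751) ≈ 33.94 dB
∠T = 90.00° − 84.29° = 5.71°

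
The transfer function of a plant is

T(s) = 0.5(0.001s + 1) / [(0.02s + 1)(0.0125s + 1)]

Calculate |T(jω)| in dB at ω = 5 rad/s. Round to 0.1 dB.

-6.1 dB

At ω = 5 rad/s:
zero (1 + j5·0.001) = 1 + j0.005 → |·| ≈ 1, ∠ ≈ 0.29°
pole (1 + j5·0.02) = 1 + j0.1 → |·| ≈ 1.005, ∠ ≈ 5.71°
pole (1 + j5·0.0125) = 1 + j0.0625 → |·| ≈ 1.002, ∠ ≈ 3.58°
|T| = 0.5 · 1 / (1.005 · 1.002) ≈ 0.49652
Gain = 20 log₁₀(0.49652) ≈ -6.08 dB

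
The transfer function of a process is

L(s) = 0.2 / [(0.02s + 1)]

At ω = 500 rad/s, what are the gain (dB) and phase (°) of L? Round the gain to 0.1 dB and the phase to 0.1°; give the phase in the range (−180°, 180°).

-34.0 dB, -84.3°

At ω = 500 rad/s:
pole (1 + j500·0.02) = 1 + j10 → |·| ≈ 10.05, ∠ ≈ 84.29°
|L| = 0.2 · 1 / (10.05) ≈ 0.0199
Gain = 20 log₁₀(0.0199) ≈ -34.02 dB
∠L = (0°) − (84.29°) = -84.29°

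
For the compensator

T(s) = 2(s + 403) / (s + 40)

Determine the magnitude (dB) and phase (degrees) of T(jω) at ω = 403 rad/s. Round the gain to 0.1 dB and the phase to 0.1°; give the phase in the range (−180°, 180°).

9.0 dB, -39.3°

At s = jω = j403:
zero (s+403): 403 + j403 → |·| = √(403²+403²) = √324818 ≈ 569.93, ∠ = arctan(403/403) ≈ 45.00°
pole (s+40): 40 + j403 → |·| = √(40²+403²) = √164009 ≈ 404.98, ∠ = arctan(403/40) ≈ 84.33°
|T| = 2 · 569.93 / 404.98 ≈ 2.8146
Gain = 20 log₁₀(2.8146) ≈ 8.99 dB
∠T = 45.00° − 84.33° = -39.33°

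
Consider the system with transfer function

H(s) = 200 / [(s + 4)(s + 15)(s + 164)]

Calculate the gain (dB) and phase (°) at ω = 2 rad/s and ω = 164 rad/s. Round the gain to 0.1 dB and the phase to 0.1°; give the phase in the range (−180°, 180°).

ω = 2: -34.9 dB, -34.9°; ω = 164: -89.9 dB, 141.6°

At s = jω = j2:
pole (s+4): 4 + j2 → |·| = √(4²+2²) = √20 ≈ 4.4721, ∠ = arctan(2/4) ≈ 26.57°
pole (s+15): 15 + j2 → |·| = √(15²+2²) = √229 ≈ 15.133, ∠ = arctan(2/15) ≈ 7.59°
pole (s+164): 164 + j2 → |·| = √(164²+2²) = √26900 ≈ 164.01, ∠ = arctan(2/164) ≈ 0.70°
|H| = 200 / 11100 ≈ 0.018018
Gain = 20 log₁₀(0.018018) ≈ -34.89 dB
∠H = 0.00° − 34.86° = -34.86°

At s = jω = j164:
pole (s+4): 4 + j164 → |·| = √(4²+164²) = √26912 ≈ 164.05, ∠ = arctan(164/4) ≈ 88.60°
pole (s+15): 15 + j164 → |·| = √(15²+164²) = √27121 ≈ 164.68, ∠ = arctan(164/15) ≈ 84.77°
pole (s+164): 164 + j164 → |·| = √(164²+164²) = √53792 ≈ 231.93, ∠ = arctan(164/164) ≈ 45.00°
|H| = 200 / 6.2658e+06 ≈ 3.1919e-05
Gain = 20 log₁₀(3.1919e-05) ≈ -89.92 dB
∠H = 0.00° − 218.37° = -218.37° ≡ 141.63° (principal value)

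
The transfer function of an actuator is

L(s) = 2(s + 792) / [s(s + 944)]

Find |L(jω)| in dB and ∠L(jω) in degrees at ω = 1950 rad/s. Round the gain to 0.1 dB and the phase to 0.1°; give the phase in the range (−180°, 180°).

At s = jω = j1950:
zero (s+792): 792 + j1950 → |·| = √(792²+1950²) = √4429764 ≈ 2104.7, ∠ = arctan(1950/792) ≈ 67.90°
pole (s+944): 944 + j1950 → |·| = √(944²+1950²) = √4693636 ≈ 2166.5, ∠ = arctan(1950/944) ≈ 64.17°
pole at origin: |s| = 1950, ∠ = 90.00° (in denominator)
|L| = 2 · 2104.7 / 4.2247e+06 ≈ 0.00099638
Gain = 20 log₁₀(0.00099638) ≈ -60.03 dB
∠L = 67.90° − 154.17° = -86.27°

-60.0 dB, -86.3°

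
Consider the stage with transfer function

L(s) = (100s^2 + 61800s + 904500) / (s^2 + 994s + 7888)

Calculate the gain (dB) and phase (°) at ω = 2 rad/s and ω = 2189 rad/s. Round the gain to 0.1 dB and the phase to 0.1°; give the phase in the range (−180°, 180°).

Substitute s = j2:
Numerator: 100(j2)^2 + 61800(j2) + 904500 = 904100 + j123600
Denominator: (j2)^2 + 994(j2) + 7888 = 7884 + j1988
|N| = √(904100² + 123600²) ≈ 9.1251e+05, ∠N ≈ 7.78°
|D| = √(7884² + 1988²) ≈ 8130.8, ∠D ≈ 14.15°
|L| = 9.1251e+05 / 8130.8 ≈ 112.23
Gain = 20 log₁₀(112.23) ≈ 41.00 dB
∠L = 7.78° − 14.15° = -6.37°

Substitute s = j2189:
Numerator: 100(j2189)^2 + 61800(j2189) + 904500 = -478267600 + j135280200
Denominator: (j2189)^2 + 994(j2189) + 7888 = -4783833 + j2175866
|N| = √(478267600² + 135280200²) ≈ 4.9703e+08, ∠N ≈ 164.21°
|D| = √(4783833² + 2175866²) ≈ 5.2554e+06, ∠D ≈ 155.54°
|L| = 4.9703e+08 / 5.2554e+06 ≈ 94.575
Gain = 20 log₁₀(94.575) ≈ 39.52 dB
∠L = 164.21° − 155.54° = 8.67°

ω = 2: 41.0 dB, -6.4°; ω = 2189: 39.5 dB, 8.7°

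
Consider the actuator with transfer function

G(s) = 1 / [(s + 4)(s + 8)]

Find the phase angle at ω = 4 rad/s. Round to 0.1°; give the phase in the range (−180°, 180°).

-71.6°

At s = jω = j4:
pole (s+4): 4 + j4 → |·| = √(4²+4²) = √32 ≈ 5.6569, ∠ = arctan(4/4) ≈ 45.00°
pole (s+8): 8 + j4 → |·| = √(8²+4²) = √80 ≈ 8.9443, ∠ = arctan(4/8) ≈ 26.57°
∠G = 0.00° − 71.57° = -71.57°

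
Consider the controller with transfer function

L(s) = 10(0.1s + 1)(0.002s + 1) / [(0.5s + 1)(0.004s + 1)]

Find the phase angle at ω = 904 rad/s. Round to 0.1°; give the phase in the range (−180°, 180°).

-14.0°

At ω = 904 rad/s:
zero (1 + j904·0.1) = 1 + j90.4 → |·| ≈ 90.406, ∠ ≈ 89.37°
zero (1 + j904·0.002) = 1 + j1.808 → |·| ≈ 2.0661, ∠ ≈ 61.05°
pole (1 + j904·0.5) = 1 + j452 → |·| ≈ 452, ∠ ≈ 89.87°
pole (1 + j904·0.004) = 1 + j3.616 → |·| ≈ 3.7517, ∠ ≈ 74.54°
∠L = (89.37° + 61.05°) − (89.87° + 74.54°) = -13.99°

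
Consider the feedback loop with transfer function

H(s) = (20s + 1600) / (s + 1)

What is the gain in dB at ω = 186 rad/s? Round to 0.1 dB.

26.8 dB

Substitute s = j186:
Numerator: 20(j186) + 1600 = 1600 + j3720
Denominator: (j186) + 1 = 1 + j186
|N| = √(1600² + 3720²) ≈ 4049.5, ∠N ≈ 66.73°
|D| = √(1² + 186²) ≈ 186, ∠D ≈ 89.69°
|H| = 4049.5 / 186 ≈ 21.772
Gain = 20 log₁₀(21.772) ≈ 26.76 dB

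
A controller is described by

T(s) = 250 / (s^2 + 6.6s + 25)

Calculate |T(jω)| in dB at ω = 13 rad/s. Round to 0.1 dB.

At s = jω = j13:
quadratic: (j13)² + 6.6·j13 + 25 = -144 + j85.8 → |·| ≈ 167.62, ∠ ≈ 149.21°
|T| = 250 / 167.62 ≈ 1.4915
Gain = 20 log₁₀(1.4915) ≈ 3.47 dB

3.5 dB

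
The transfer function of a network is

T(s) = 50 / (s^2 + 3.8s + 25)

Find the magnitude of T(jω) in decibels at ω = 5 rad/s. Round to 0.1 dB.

At s = jω = j5:
quadratic: (j5)² + 3.8·j5 + 25 = 0 + j19 → |·| ≈ 19, ∠ ≈ 90.00°
|T| = 50 / 19 ≈ 2.6316
Gain = 20 log₁₀(2.6316) ≈ 8.40 dB

8.4 dB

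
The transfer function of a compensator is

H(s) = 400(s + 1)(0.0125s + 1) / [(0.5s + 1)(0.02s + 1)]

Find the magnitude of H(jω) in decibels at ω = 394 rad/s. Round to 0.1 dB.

54.1 dB

At ω = 394 rad/s:
zero (1 + j394·1) = 1 + j394 → |·| ≈ 394, ∠ ≈ 89.85°
zero (1 + j394·0.0125) = 1 + j4.925 → |·| ≈ 5.0255, ∠ ≈ 78.52°
pole (1 + j394·0.5) = 1 + j197 → |·| ≈ 197, ∠ ≈ 89.71°
pole (1 + j394·0.02) = 1 + j7.88 → |·| ≈ 7.9432, ∠ ≈ 82.77°
|H| = 400 · 394 · 5.0255 / (197 · 7.9432) ≈ 506.14
Gain = 20 log₁₀(506.14) ≈ 54.09 dB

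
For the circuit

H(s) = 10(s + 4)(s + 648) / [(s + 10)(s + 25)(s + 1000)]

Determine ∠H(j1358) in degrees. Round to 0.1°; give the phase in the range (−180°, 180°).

-77.8°

At s = jω = j1358:
zero (s+4): 4 + j1358 → |·| = √(4²+1358²) = √1844180 ≈ 1358, ∠ = arctan(1358/4) ≈ 89.83°
zero (s+648): 648 + j1358 → |·| = √(648²+1358²) = √2264068 ≈ 1504.7, ∠ = arctan(1358/648) ≈ 64.49°
pole (s+10): 10 + j1358 → |·| = √(10²+1358²) = √1844264 ≈ 1358, ∠ = arctan(1358/10) ≈ 89.58°
pole (s+25): 25 + j1358 → |·| = √(25²+1358²) = √1844789 ≈ 1358.2, ∠ = arctan(1358/25) ≈ 88.95°
pole (s+1000): 1000 + j1358 → |·| = √(1000²+1358²) = √2844164 ≈ 1686.5, ∠ = arctan(1358/1000) ≈ 53.63°
∠H = 154.32° − 232.16° = -77.84°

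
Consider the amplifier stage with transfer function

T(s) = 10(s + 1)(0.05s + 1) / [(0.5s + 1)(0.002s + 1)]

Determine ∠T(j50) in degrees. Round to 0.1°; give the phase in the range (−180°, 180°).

63.6°

At ω = 50 rad/s:
zero (1 + j50·1) = 1 + j50 → |·| ≈ 50.01, ∠ ≈ 88.85°
zero (1 + j50·0.05) = 1 + j2.5 → |·| ≈ 2.6926, ∠ ≈ 68.20°
pole (1 + j50·0.5) = 1 + j25 → |·| ≈ 25.02, ∠ ≈ 87.71°
pole (1 + j50·0.002) = 1 + j0.1 → |·| ≈ 1.005, ∠ ≈ 5.71°
∠T = (88.85° + 68.20°) − (87.71° + 5.71°) = 63.63°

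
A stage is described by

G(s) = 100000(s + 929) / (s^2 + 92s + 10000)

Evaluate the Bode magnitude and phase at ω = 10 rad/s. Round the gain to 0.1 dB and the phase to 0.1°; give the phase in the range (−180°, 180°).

79.4 dB, -4.7°

At s = jω = j10:
zero (s+929): 929 + j10 → |·| = √(929²+10²) = √863141 ≈ 929.05, ∠ = arctan(10/929) ≈ 0.62°
quadratic: (j10)² + 92·j10 + 10000 = 9900 + j920 → |·| ≈ 9942.7, ∠ ≈ 5.31°
|G| = 100000 · 929.05 / 9942.7 ≈ 9344
Gain = 20 log₁₀(9344) ≈ 79.41 dB
∠G = 0.62° − 5.31° = -4.69°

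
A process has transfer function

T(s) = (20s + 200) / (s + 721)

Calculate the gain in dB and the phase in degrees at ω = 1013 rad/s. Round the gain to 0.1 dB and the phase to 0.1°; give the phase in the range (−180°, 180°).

24.2 dB, 34.9°

Substitute s = j1013:
Numerator: 20(j1013) + 200 = 200 + j20260
Denominator: (j1013) + 721 = 721 + j1013
|N| = √(200² + 20260²) ≈ 20261, ∠N ≈ 89.43°
|D| = √(721² + 1013²) ≈ 1243.4, ∠D ≈ 54.56°
|T| = 20261 / 1243.4 ≈ 16.295
Gain = 20 log₁₀(16.295) ≈ 24.24 dB
∠T = 89.43° − 54.56° = 34.87°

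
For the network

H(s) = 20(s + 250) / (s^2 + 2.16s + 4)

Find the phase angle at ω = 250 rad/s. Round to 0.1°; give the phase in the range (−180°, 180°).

At s = jω = j250:
zero (s+250): 250 + j250 → |·| = √(250²+250²) = √125000 ≈ 353.55, ∠ = arctan(250/250) ≈ 45.00°
quadratic: (j250)² + 2.16·j250 + 4 = -62496 + j540 → |·| ≈ 62498, ∠ ≈ 179.50°
∠H = 45.00° − 179.50° = -134.50°

-134.5°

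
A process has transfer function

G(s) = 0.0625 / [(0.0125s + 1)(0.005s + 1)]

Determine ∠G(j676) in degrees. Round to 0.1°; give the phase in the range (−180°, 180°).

At ω = 676 rad/s:
pole (1 + j676·0.0125) = 1 + j8.45 → |·| ≈ 8.509, ∠ ≈ 83.25°
pole (1 + j676·0.005) = 1 + j3.38 → |·| ≈ 3.5248, ∠ ≈ 73.52°
∠G = (0°) − (83.25° + 73.52°) = -156.77°

-156.8°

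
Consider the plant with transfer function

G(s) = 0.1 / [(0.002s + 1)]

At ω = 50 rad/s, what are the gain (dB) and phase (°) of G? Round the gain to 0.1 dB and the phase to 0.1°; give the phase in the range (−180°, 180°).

-20.0 dB, -5.7°

At ω = 50 rad/s:
pole (1 + j50·0.002) = 1 + j0.1 → |·| ≈ 1.005, ∠ ≈ 5.71°
|G| = 0.1 · 1 / (1.005) ≈ 0.099502
Gain = 20 log₁₀(0.099502) ≈ -20.04 dB
∠G = (0°) − (5.71°) = -5.71°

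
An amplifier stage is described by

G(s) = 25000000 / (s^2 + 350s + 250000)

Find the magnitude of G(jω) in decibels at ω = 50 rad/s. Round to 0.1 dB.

40.1 dB

At s = jω = j50:
quadratic: (j50)² + 350·j50 + 250000 = 247500 + j17500 → |·| ≈ 2.4812e+05, ∠ ≈ 4.04°
|G| = 25000000 / 2.4812e+05 ≈ 100.76
Gain = 20 log₁₀(100.76) ≈ 40.07 dB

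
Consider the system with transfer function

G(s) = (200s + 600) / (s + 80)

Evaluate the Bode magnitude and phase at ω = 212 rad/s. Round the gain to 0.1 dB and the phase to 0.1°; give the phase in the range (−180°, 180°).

Substitute s = j212:
Numerator: 200(j212) + 600 = 600 + j42400
Denominator: (j212) + 80 = 80 + j212
|N| = √(600² + 42400²) ≈ 42404, ∠N ≈ 89.19°
|D| = √(80² + 212²) ≈ 226.59, ∠D ≈ 69.33°
|G| = 42404 / 226.59 ≈ 187.14
Gain = 20 log₁₀(187.14) ≈ 45.44 dB
∠G = 89.19° − 69.33° = 19.86°

45.4 dB, 19.9°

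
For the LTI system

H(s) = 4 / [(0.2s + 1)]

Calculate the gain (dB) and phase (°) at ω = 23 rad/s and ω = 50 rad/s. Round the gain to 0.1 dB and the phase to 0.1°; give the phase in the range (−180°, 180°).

ω = 23: -1.4 dB, -77.7°; ω = 50: -8.0 dB, -84.3°

At ω = 23 rad/s:
pole (1 + j23·0.2) = 1 + j4.6 → |·| ≈ 4.7074, ∠ ≈ 77.74°
|H| = 4 · 1 / (4.7074) ≈ 0.84973
Gain = 20 log₁₀(0.84973) ≈ -1.41 dB
∠H = (0°) − (77.74°) = -77.74°

At ω = 50 rad/s:
pole (1 + j50·0.2) = 1 + j10 → |·| ≈ 10.05, ∠ ≈ 84.29°
|H| = 4 · 1 / (10.05) ≈ 0.39801
Gain = 20 log₁₀(0.39801) ≈ -8.00 dB
∠H = (0°) − (84.29°) = -84.29°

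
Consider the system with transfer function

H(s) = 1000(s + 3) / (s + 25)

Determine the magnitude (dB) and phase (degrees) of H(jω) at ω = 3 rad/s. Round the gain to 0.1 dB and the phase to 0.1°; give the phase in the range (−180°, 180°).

At s = jω = j3:
zero (s+3): 3 + j3 → |·| = √(3²+3²) = √18 ≈ 4.2426, ∠ = arctan(3/3) ≈ 45.00°
pole (s+25): 25 + j3 → |·| = √(25²+3²) = √634 ≈ 25.179, ∠ = arctan(3/25) ≈ 6.84°
|H| = 1000 · 4.2426 / 25.179 ≈ 168.5
Gain = 20 log₁₀(168.5) ≈ 44.53 dB
∠H = 45.00° − 6.84° = 38.16°

44.5 dB, 38.2°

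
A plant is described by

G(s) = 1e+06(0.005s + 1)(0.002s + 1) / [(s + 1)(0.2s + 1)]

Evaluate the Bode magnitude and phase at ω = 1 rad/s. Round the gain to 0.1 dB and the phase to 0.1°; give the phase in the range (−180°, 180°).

At ω = 1 rad/s:
zero (1 + j1·0.005) = 1 + j0.005 → |·| ≈ 1, ∠ ≈ 0.29°
zero (1 + j1·0.002) = 1 + j0.002 → |·| ≈ 1, ∠ ≈ 0.11°
pole (1 + j1·1) = 1 + j1 → |·| ≈ 1.4142, ∠ ≈ 45.00°
pole (1 + j1·0.2) = 1 + j0.2 → |·| ≈ 1.0198, ∠ ≈ 11.31°
|G| = 1e+06 · 1 · 1 / (1.4142 · 1.0198) ≈ 6.9338e+05
Gain = 20 log₁₀(6.9338e+05) ≈ 116.82 dB
∠G = (0.29° + 0.11°) − (45.00° + 11.31°) = -55.91°

116.8 dB, -55.9°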